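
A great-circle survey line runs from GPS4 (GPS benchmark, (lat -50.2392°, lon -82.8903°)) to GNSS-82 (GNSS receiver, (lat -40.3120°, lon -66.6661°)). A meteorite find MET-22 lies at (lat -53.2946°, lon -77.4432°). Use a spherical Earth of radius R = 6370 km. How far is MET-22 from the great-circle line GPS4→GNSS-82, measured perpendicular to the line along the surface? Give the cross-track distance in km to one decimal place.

δ₁₃ = central angle GPS4→MET-22 = 0.079366 rad  (haversine)
θ₁₃ = bearing GPS4→MET-22 = 134.304°,  θ₁₂ = bearing GPS4→GNSS-82 = 55.023°
dₓₜ = R·arcsin(sin δ₁₃ · sin(θ₁₃ − θ₁₂)) = 6370·arcsin(0.07928·sin(79.282°)) = 496.721 km
|dₓₜ| = 496.721 km

496.7 km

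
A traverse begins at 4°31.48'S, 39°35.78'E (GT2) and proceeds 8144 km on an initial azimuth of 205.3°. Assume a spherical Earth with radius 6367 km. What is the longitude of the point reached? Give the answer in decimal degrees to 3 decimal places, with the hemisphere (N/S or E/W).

22.322°W

GT2: φ = -4.52467°, λ = +39.59633°
δ = d/R = 8144/6367 = 1.279095 rad
φ₂ = arcsin(sin φ₁ cos δ + cos φ₁ sin δ cos θ)
   = arcsin(-0.07889·0.28758 + 0.99688·0.95776·-0.90408) = -62.35986°
λ₂ = λ₁ + atan2(sin θ sin δ cos φ₁, cos δ − sin φ₁ sin φ₂) = -22.32234°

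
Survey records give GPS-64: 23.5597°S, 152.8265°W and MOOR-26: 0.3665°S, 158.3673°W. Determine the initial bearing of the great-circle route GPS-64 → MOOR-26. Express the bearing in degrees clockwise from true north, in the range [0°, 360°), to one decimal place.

346.2°

Δλ = -5.5408°
y = sin Δλ · cos φ₂ = -0.096553
x = cos φ₁ sin φ₂ − sin φ₁ cos φ₂ cos Δλ = 0.391965
θ = atan2(y, x) = -13.8381° → 346.1619° (mod 360°)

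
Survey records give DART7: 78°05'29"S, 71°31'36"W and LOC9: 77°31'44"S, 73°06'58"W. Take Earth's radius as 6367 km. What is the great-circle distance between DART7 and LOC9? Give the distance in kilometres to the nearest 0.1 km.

DART7: φ = -78.09139°, λ = -71.52667°
LOC9: φ = -77.52889°, λ = -73.11611°
Δφ = 0.5625°,  Δλ = -1.5894°
a = sin²(Δφ/2) + cos φ₁ cos φ₂ sin²(Δλ/2) = 0.000033
c = 2·arcsin(√a) = 0.011431 rad = 0.6550°
d = R·c = 6367 × 0.011431 = 72.8 km

72.8 km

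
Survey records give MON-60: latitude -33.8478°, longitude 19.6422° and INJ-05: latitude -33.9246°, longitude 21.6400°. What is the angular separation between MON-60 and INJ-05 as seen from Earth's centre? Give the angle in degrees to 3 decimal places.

1.660°

Δφ = -0.0768°,  Δλ = 1.9978°
a = sin²(Δφ/2) + cos φ₁ cos φ₂ sin²(Δλ/2) = 0.000210
c = 2·arcsin(√a) = 0.028976 rad = 1.6602°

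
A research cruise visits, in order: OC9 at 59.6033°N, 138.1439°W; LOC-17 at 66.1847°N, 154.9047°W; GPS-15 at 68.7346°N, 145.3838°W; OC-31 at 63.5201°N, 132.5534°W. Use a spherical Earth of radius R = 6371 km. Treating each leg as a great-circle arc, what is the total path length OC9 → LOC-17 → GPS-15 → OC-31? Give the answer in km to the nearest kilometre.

2424 km

OC9→LOC-17: c = 0.174979 rad, d = 1114.79 km
LOC-17→GPS-15: c = 0.077575 rad, d = 494.23 km
GPS-15→OC-31: c = 0.127965 rad, d = 815.27 km
Total = 1114.79 + 494.23 + 815.27 = 2424.29 km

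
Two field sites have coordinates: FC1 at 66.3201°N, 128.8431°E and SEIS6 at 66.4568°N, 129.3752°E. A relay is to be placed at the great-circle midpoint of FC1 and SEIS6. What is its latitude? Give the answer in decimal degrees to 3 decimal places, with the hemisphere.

66.389°N

Bx = cos φ₂ cos Δλ = 0.399423,  By = cos φ₂ sin Δλ = 0.003710
φₘ = atan2(sin φ₁ + sin φ₂, √((cos φ₁ + Bx)² + By²)) = 66.38868°
λₘ = λ₁ + atan2(By, cos φ₁ + Bx) = 129.10842°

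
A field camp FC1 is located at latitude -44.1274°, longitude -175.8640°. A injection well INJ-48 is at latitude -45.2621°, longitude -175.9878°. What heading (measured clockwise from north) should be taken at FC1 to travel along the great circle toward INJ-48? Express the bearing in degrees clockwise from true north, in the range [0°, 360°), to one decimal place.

Δλ = -0.1238°
y = sin Δλ · cos φ₂ = -0.001521
x = cos φ₁ sin φ₂ − sin φ₁ cos φ₂ cos Δλ = -0.019804
θ = atan2(y, x) = -175.6086° → 184.3914° (mod 360°)

184.4°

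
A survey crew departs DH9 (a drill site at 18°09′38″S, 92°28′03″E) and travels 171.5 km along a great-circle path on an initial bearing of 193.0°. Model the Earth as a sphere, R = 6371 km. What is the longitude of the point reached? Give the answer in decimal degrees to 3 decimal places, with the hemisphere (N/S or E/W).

DH9: φ = -18.16056°, λ = +92.46750°
δ = d/R = 171.5/6371 = 0.026919 rad
φ₂ = arcsin(sin φ₁ cos δ + cos φ₁ sin δ cos θ)
   = arcsin(-0.31168·0.99964 + 0.95019·0.02692·-0.97437) = -19.66301°
λ₂ = λ₁ + atan2(sin θ sin δ cos φ₁, cos δ − sin φ₁ sin φ₂) = 92.09911°

92.099°E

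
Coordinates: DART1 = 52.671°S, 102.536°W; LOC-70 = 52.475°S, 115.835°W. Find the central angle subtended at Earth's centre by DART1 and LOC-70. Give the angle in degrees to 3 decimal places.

Δφ = 0.1960°,  Δλ = -13.2990°
a = sin²(Δφ/2) + cos φ₁ cos φ₂ sin²(Δλ/2) = 0.004955
c = 2·arcsin(√a) = 0.140907 rad = 8.0734°

8.073°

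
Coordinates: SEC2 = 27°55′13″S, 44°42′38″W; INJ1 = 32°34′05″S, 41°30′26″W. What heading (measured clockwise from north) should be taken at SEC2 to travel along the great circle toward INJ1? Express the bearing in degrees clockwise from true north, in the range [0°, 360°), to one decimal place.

150.0°

SEC2: φ = -27.92028°, λ = -44.71056°
INJ1: φ = -32.56806°, λ = -41.50722°
Δλ = 3.2033°
y = sin Δλ · cos φ₂ = 0.047093
x = cos φ₁ sin φ₂ − sin φ₁ cos φ₂ cos Δλ = -0.081647
θ = atan2(y, x) = 150.0242° → 150.0242° (mod 360°)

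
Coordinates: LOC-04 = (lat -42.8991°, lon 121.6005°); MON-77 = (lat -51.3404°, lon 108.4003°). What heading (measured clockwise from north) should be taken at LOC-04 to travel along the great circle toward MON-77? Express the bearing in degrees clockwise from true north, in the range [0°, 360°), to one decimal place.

222.1°

Δλ = -13.2002°
y = sin Δλ · cos φ₂ = -0.142651
x = cos φ₁ sin φ₂ − sin φ₁ cos φ₂ cos Δλ = -0.158032
θ = atan2(y, x) = -137.9282° → 222.0718° (mod 360°)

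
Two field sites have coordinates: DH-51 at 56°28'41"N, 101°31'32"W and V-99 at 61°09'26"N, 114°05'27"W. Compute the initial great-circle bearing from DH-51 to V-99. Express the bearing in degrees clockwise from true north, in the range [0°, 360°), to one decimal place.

311.0°

DH-51: φ = +56.47806°, λ = -101.52556°
V-99: φ = +61.15722°, λ = -114.09083°
Δλ = -12.5653°
y = sin Δλ · cos φ₂ = -0.104949
x = cos φ₁ sin φ₂ − sin φ₁ cos φ₂ cos Δλ = 0.091209
θ = atan2(y, x) = -49.0068° → 310.9932° (mod 360°)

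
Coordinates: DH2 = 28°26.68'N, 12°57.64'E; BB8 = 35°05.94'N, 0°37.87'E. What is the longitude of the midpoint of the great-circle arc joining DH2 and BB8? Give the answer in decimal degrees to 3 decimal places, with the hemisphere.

DH2: φ = +28.44467°, λ = +12.96067°
BB8: φ = +35.09900°, λ = +0.63117°
Bx = cos φ₂ cos Δλ = 0.799290,  By = cos φ₂ sin Δλ = -0.174704
φₘ = atan2(sin φ₁ + sin φ₂, √((cos φ₁ + Bx)² + By²)) = 31.92058°
λₘ = λ₁ + atan2(By, cos φ₁ + Bx) = 7.01874°

7.019°E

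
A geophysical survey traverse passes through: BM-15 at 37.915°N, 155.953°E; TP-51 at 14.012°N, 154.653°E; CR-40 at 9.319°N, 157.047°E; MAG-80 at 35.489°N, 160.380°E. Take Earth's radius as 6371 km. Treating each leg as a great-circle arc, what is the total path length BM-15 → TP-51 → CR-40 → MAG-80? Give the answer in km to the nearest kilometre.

BM-15→TP-51: c = 0.417672 rad, d = 2660.99 km
TP-51→CR-40: c = 0.091555 rad, d = 583.30 km
CR-40→MAG-80: c = 0.459825 rad, d = 2929.54 km
Total = 2660.99 + 583.30 + 2929.54 = 6173.83 km

6174 km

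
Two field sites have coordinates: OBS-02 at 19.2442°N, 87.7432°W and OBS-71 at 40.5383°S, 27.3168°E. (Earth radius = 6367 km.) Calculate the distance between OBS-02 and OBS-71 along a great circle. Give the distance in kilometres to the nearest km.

13469 km

Δφ = -59.7825°,  Δλ = 115.0600°
a = sin²(Δφ/2) + cos φ₁ cos φ₂ sin²(Δλ/2) = 0.759067
c = 2·arcsin(√a) = 2.115465 rad = 121.2072°
d = R·c = 6367 × 2.115465 = 13469.2 km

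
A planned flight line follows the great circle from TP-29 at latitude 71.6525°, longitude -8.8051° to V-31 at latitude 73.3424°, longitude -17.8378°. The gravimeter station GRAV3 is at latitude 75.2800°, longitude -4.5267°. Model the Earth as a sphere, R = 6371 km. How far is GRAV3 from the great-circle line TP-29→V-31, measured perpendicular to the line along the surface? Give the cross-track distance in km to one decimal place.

δ₁₃ = central angle TP-29→GRAV3 = 0.066742 rad  (haversine)
θ₁₃ = bearing TP-29→GRAV3 = 16.513°,  θ₁₂ = bearing TP-29→V-31 = 306.139°
dₓₜ = R·arcsin(sin δ₁₃ · sin(θ₁₃ − θ₁₂)) = 6371·arcsin(0.06669·sin(-289.626°)) = 400.477 km
|dₓₜ| = 400.477 km

400.5 km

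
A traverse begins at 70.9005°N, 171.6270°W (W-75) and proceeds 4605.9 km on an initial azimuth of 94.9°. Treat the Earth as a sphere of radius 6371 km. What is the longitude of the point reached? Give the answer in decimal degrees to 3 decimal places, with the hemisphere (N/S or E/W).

δ = d/R = 4605.9/6371 = 0.722948 rad
φ₂ = arcsin(sin φ₁ cos δ + cos φ₁ sin δ cos θ)
   = arcsin(0.94495·0.74986 + 0.32721·0.66160·-0.08542) = 43.63717°
λ₂ = λ₁ + atan2(sin θ sin δ cos φ₁, cos δ − sin φ₁ sin φ₂) = -106.00858°

106.009°W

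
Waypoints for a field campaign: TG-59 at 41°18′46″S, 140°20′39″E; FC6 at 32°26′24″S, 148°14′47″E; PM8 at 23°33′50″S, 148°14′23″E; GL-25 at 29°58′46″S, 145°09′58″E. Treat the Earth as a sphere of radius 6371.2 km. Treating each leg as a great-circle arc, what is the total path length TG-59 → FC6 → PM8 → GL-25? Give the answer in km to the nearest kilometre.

2973 km

TG-59: φ = -41.31278°, λ = +140.34417°
FC6: φ = -32.44000°, λ = +148.24639°
PM8: φ = -23.56389°, λ = +148.23972°
GL-25: φ = -29.97944°, λ = +145.16611°
TG-59→FC6: c = 0.189950 rad, d = 1210.21 km
FC6→PM8: c = 0.154917 rad, d = 987.01 km
PM8→GL-25: c = 0.121768 rad, d = 775.81 km
Total = 1210.21 + 987.01 + 775.81 = 2973.02 km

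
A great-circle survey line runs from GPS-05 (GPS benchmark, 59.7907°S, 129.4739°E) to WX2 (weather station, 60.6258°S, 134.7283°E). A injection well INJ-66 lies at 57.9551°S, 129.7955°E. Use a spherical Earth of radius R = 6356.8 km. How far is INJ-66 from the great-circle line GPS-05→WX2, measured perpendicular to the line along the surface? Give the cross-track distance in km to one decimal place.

δ₁₃ = central angle GPS-05→INJ-66 = 0.032168 rad  (haversine)
θ₁₃ = bearing GPS-05→INJ-66 = 5.313°,  θ₁₂ = bearing GPS-05→WX2 = 110.007°
dₓₜ = R·arcsin(sin δ₁₃ · sin(θ₁₃ − θ₁₂)) = 6356.8·arcsin(0.03216·sin(-104.694°)) = -197.797 km
|dₓₜ| = 197.797 km

197.8 km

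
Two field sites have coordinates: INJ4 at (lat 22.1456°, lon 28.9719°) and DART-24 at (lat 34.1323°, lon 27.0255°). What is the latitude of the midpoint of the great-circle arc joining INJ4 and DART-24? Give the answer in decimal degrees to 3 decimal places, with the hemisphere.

Bx = cos φ₂ cos Δλ = 0.827267,  By = cos φ₂ sin Δλ = -0.028114
φₘ = atan2(sin φ₁ + sin φ₂, √((cos φ₁ + Bx)² + By²)) = 28.14238°
λₘ = λ₁ + atan2(By, cos φ₁ + Bx) = 28.05335°

28.142°N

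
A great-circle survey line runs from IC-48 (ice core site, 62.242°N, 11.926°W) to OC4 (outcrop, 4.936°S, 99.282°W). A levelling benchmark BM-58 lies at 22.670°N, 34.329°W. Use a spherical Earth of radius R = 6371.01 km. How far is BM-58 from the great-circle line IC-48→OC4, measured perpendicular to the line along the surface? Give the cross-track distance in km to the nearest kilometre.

δ₁₃ = central angle IC-48→BM-58 = 0.740117 rad  (haversine)
θ₁₃ = bearing IC-48→BM-58 = 211.432°,  θ₁₂ = bearing IC-48→OC4 = 265.362°
dₓₜ = R·arcsin(sin δ₁₃ · sin(θ₁₃ − θ₁₂)) = 6371.01·arcsin(0.67437·sin(-53.930°)) = -3672.913 km
|dₓₜ| = 3672.913 km

3673 km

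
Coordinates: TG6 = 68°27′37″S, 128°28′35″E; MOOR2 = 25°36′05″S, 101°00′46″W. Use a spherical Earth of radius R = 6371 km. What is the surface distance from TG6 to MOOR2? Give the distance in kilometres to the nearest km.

8810 km

TG6: φ = -68.46028°, λ = +128.47639°
MOOR2: φ = -25.60139°, λ = -101.01278°
Δφ = 42.8589°,  Δλ = 130.5108°
a = sin²(Δφ/2) + cos φ₁ cos φ₂ sin²(Δλ/2) = 0.406575
c = 2·arcsin(√a) = 1.382841 rad = 79.2310°
d = R·c = 6371 × 1.382841 = 8810.1 km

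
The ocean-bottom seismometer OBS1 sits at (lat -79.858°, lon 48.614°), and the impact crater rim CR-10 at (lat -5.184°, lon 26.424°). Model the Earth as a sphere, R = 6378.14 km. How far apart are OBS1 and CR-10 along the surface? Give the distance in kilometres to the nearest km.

8398 km

Δφ = 74.6740°,  Δλ = -22.1900°
a = sin²(Δφ/2) + cos φ₁ cos φ₂ sin²(Δλ/2) = 0.374339
c = 2·arcsin(√a) = 1.316750 rad = 75.4442°
d = R·c = 6378.14 × 1.316750 = 8398.4 km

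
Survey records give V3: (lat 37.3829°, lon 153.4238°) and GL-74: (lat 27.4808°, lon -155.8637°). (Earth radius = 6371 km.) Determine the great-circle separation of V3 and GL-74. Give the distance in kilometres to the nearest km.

4826 km

Δφ = -9.9021°,  Δλ = 50.7125°
a = sin²(Δφ/2) + cos φ₁ cos φ₂ sin²(Δλ/2) = 0.136730
c = 2·arcsin(√a) = 0.757523 rad = 43.4029°
d = R·c = 6371 × 0.757523 = 4826.2 km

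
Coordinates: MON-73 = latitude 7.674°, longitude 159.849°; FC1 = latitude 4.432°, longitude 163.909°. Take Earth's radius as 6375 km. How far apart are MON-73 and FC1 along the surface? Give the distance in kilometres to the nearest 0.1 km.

576.1 km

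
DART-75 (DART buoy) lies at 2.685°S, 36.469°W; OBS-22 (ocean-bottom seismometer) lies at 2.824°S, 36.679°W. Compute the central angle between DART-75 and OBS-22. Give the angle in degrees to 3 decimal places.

Δφ = -0.1390°,  Δλ = -0.2100°
a = sin²(Δφ/2) + cos φ₁ cos φ₂ sin²(Δλ/2) = 0.000005
c = 2·arcsin(√a) = 0.004392 rad = 0.2516°

0.252°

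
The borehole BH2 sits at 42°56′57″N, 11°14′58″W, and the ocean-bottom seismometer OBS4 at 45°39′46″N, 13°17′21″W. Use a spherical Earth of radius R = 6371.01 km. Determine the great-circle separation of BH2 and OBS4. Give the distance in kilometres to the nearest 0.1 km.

BH2: φ = +42.94917°, λ = -11.24944°
OBS4: φ = +45.66278°, λ = -13.28917°
Δφ = 2.7136°,  Δλ = -2.0397°
a = sin²(Δφ/2) + cos φ₁ cos φ₂ sin²(Δλ/2) = 0.000723
c = 2·arcsin(√a) = 0.053774 rad = 3.0810°
d = R·c = 6371.01 × 0.053774 = 342.6 km

342.6 km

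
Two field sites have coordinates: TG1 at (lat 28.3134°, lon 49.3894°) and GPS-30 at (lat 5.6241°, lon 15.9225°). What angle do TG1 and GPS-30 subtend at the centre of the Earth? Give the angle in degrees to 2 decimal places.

38.98°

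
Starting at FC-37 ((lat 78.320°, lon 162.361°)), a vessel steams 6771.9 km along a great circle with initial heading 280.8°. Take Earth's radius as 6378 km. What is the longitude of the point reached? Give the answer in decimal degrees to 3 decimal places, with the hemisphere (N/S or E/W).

δ = d/R = 6771.9/6378 = 1.061759 rad
φ₂ = arcsin(sin φ₁ cos δ + cos φ₁ sin δ cos θ)
   = arcsin(0.97929·0.48734 + 0.20245·0.87321·0.18738) = 30.68852°
λ₂ = λ₁ + atan2(sin θ sin δ cos φ₁, cos δ − sin φ₁ sin φ₂) = 68.25484°

68.255°E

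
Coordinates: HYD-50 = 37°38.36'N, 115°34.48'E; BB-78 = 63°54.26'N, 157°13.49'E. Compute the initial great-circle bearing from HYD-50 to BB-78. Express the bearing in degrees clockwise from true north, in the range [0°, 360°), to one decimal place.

HYD-50: φ = +37.63933°, λ = +115.57467°
BB-78: φ = +63.90433°, λ = +157.22483°
Δλ = 41.6502°
y = sin Δλ · cos φ₂ = 0.292330
x = cos φ₁ sin φ₂ − sin φ₁ cos φ₂ cos Δλ = 0.510427
θ = atan2(y, x) = 29.8005° → 29.8005° (mod 360°)

29.8°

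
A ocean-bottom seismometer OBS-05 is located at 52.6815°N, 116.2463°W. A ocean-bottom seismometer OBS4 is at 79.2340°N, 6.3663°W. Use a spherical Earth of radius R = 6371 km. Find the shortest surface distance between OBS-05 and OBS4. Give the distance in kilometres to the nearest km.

Δφ = 26.5525°,  Δλ = 109.8800°
a = sin²(Δφ/2) + cos φ₁ cos φ₂ sin²(Δλ/2) = 0.128615
c = 2·arcsin(√a) = 0.733598 rad = 42.0321°
d = R·c = 6371 × 0.733598 = 4673.8 km

4674 km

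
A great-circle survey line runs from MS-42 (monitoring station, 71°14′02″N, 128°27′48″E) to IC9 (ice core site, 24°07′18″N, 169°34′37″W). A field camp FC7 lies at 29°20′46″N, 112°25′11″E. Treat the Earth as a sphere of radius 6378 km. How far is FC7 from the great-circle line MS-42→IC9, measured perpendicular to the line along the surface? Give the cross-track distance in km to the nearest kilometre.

MS-42: φ = +71.23389°, λ = +128.46333°
IC9: φ = +24.12167°, λ = -169.57694°
FC7: φ = +29.34611°, λ = +112.41972°
δ₁₃ = central angle MS-42→FC7 = 0.747292 rad  (haversine)
θ₁₃ = bearing MS-42→FC7 = 200.760°,  θ₁₂ = bearing MS-42→IC9 = 108.834°
dₓₜ = R·arcsin(sin δ₁₃ · sin(θ₁₃ − θ₁₂)) = 6378·arcsin(0.67965·sin(91.926°)) = 4762.892 km
|dₓₜ| = 4762.892 km

4763 km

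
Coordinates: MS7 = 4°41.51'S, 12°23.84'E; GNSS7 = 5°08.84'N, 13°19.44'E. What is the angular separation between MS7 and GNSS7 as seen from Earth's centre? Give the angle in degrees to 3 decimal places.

MS7: φ = -4.69183°, λ = +12.39733°
GNSS7: φ = +5.14733°, λ = +13.32400°
Δφ = 9.8392°,  Δλ = 0.9267°
a = sin²(Δφ/2) + cos φ₁ cos φ₂ sin²(Δλ/2) = 0.007419
c = 2·arcsin(√a) = 0.172484 rad = 9.8826°

9.883°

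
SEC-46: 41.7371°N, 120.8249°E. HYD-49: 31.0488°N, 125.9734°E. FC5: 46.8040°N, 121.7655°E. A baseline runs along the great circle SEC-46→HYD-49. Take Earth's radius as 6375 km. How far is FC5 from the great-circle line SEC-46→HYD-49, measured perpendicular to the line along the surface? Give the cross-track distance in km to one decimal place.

δ₁₃ = central angle SEC-46→FC5 = 0.089210 rad  (haversine)
θ₁₃ = bearing SEC-46→FC5 = 7.246°,  θ₁₂ = bearing SEC-46→HYD-49 = 157.231°
dₓₜ = R·arcsin(sin δ₁₃ · sin(θ₁₃ − θ₁₂)) = 6375·arcsin(0.08909·sin(-149.985°)) = -284.204 km
|dₓₜ| = 284.204 km

284.2 km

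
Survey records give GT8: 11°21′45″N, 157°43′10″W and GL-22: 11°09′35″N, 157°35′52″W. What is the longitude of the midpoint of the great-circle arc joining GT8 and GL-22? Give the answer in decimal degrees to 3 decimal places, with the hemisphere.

157.659°W

GT8: φ = +11.36250°, λ = -157.71944°
GL-22: φ = +11.15972°, λ = -157.59778°
Bx = cos φ₂ cos Δλ = 0.981089,  By = cos φ₂ sin Δλ = 0.002083
φₘ = atan2(sin φ₁ + sin φ₂, √((cos φ₁ + Bx)² + By²)) = 11.26112°
λₘ = λ₁ + atan2(By, cos φ₁ + Bx) = -157.65859°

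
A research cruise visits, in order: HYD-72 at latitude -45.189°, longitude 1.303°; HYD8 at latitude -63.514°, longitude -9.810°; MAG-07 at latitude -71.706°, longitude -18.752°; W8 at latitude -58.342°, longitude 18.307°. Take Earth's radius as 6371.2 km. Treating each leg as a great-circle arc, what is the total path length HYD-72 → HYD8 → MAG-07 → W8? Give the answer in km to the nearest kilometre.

5363 km

HYD-72→HYD8: c = 0.338076 rad, d = 2153.95 km
HYD8→MAG-07: c = 0.154460 rad, d = 984.10 km
MAG-07→W8: c = 0.349205 rad, d = 2224.85 km
Total = 2153.95 + 984.10 + 2224.85 = 5362.90 km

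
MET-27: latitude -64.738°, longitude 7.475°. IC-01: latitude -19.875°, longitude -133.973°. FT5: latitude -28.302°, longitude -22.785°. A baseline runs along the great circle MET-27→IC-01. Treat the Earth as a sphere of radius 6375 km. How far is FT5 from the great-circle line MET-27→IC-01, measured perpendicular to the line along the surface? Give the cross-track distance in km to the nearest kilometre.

δ₁₃ = central angle MET-27→FT5 = 0.717693 rad  (haversine)
θ₁₃ = bearing MET-27→FT5 = 317.573°,  θ₁₂ = bearing MET-27→IC-01 = 215.882°
dₓₜ = R·arcsin(sin δ₁₃ · sin(θ₁₃ − θ₁₂)) = 6375·arcsin(0.65765·sin(101.691°)) = 4460.735 km
|dₓₜ| = 4460.735 km

4461 km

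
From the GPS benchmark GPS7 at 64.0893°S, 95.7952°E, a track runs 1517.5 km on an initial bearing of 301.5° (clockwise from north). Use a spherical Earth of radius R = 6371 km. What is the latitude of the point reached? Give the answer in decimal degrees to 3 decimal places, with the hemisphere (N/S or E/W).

δ = d/R = 1517.5/6371 = 0.238189 rad
φ₂ = arcsin(sin φ₁ cos δ + cos φ₁ sin δ cos θ)
   = arcsin(-0.89948·0.97177 + 0.43697·0.23594·0.52250) = -55.10599°
λ₂ = λ₁ + atan2(sin θ sin δ cos φ₁, cos δ − sin φ₁ sin φ₂) = 75.20593°

55.106°S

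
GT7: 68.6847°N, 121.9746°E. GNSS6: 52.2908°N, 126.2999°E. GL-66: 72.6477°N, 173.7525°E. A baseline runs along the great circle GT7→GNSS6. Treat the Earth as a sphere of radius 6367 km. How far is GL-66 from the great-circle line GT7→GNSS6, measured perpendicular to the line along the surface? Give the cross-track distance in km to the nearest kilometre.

δ₁₃ = central angle GT7→GL-66 = 0.296816 rad  (haversine)
θ₁₃ = bearing GT7→GL-66 = 53.237°,  θ₁₂ = bearing GT7→GNSS6 = 170.665°
dₓₜ = R·arcsin(sin δ₁₃ · sin(θ₁₃ − θ₁₂)) = 6367·arcsin(0.29248·sin(-117.428°)) = -1672.025 km
|dₓₜ| = 1672.025 km

1672 km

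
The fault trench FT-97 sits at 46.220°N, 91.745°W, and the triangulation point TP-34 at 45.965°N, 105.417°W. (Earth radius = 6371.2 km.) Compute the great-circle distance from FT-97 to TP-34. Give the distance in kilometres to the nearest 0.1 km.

Δφ = -0.2550°,  Δλ = -13.6720°
a = sin²(Δφ/2) + cos φ₁ cos φ₂ sin²(Δλ/2) = 0.006819
c = 2·arcsin(√a) = 0.165338 rad = 9.4732°
d = R·c = 6371.2 × 0.165338 = 1053.4 km

1053.4 km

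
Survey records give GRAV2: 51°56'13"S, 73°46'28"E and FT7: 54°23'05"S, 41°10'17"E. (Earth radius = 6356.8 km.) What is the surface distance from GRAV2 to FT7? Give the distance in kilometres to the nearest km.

2166 km

GRAV2: φ = -51.93694°, λ = +73.77444°
FT7: φ = -54.38472°, λ = +41.17139°
Δφ = -2.4478°,  Δλ = -32.6031°
a = sin²(Δφ/2) + cos φ₁ cos φ₂ sin²(Δλ/2) = 0.028743
c = 2·arcsin(√a) = 0.340724 rad = 19.5220°
d = R·c = 6356.8 × 0.340724 = 2165.9 km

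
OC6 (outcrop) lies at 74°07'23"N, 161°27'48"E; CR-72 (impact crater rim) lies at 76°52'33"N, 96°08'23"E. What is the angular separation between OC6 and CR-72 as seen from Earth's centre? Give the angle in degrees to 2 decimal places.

15.71°

OC6: φ = +74.12306°, λ = +161.46333°
CR-72: φ = +76.87583°, λ = +96.13972°
Δφ = 2.7528°,  Δλ = -65.3236°
a = sin²(Δφ/2) + cos φ₁ cos φ₂ sin²(Δλ/2) = 0.018669
c = 2·arcsin(√a) = 0.274127 rad = 15.7063°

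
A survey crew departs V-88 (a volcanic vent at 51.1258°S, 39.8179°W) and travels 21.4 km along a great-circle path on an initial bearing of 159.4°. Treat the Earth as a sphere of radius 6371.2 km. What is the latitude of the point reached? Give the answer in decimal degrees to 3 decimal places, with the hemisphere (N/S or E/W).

δ = d/R = 21.4/6371.2 = 0.003359 rad
φ₂ = arcsin(sin φ₁ cos δ + cos φ₁ sin δ cos θ)
   = arcsin(-0.77853·0.99999 + 0.62761·0.00336·-0.93606) = -51.30589°
λ₂ = λ₁ + atan2(sin θ sin δ cos φ₁, cos δ − sin φ₁ sin φ₂) = -39.70959°

51.306°S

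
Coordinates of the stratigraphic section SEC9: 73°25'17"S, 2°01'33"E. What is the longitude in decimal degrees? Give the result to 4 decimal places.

2° + 1′/60 + 33″/3600 = 2 + 0.01667 + 0.00917 = 2.0258°

2.0258°E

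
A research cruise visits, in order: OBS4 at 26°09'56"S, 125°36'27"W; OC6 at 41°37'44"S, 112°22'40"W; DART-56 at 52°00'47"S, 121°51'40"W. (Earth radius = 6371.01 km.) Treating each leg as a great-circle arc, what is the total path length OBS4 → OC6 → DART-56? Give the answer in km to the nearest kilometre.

OBS4: φ = -26.16556°, λ = -125.60750°
OC6: φ = -41.62889°, λ = -112.37778°
DART-56: φ = -52.01306°, λ = -121.86111°
OBS4→OC6: c = 0.330141 rad, d = 2103.33 km
OC6→DART-56: c = 0.213317 rad, d = 1359.04 km
Total = 2103.33 + 1359.04 = 3462.38 km

3462 km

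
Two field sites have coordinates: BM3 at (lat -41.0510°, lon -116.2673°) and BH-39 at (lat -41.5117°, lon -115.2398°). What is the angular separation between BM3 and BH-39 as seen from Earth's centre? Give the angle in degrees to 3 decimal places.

0.899°

Δφ = -0.4607°,  Δλ = 1.0275°
a = sin²(Δφ/2) + cos φ₁ cos φ₂ sin²(Δλ/2) = 0.000062
c = 2·arcsin(√a) = 0.015693 rad = 0.8991°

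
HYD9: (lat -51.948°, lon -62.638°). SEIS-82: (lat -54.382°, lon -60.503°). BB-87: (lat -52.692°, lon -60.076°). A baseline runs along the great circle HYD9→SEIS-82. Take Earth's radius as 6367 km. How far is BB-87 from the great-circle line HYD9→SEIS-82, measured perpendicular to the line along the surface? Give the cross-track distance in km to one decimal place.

δ₁₃ = central angle HYD9→BB-87 = 0.030258 rad  (haversine)
θ₁₃ = bearing HYD9→BB-87 = 116.422°,  θ₁₂ = bearing HYD9→SEIS-82 = 153.112°
dₓₜ = R·arcsin(sin δ₁₃ · sin(θ₁₃ − θ₁₂)) = 6367·arcsin(0.03025·sin(-36.690°)) = -115.094 km
|dₓₜ| = 115.094 km

115.1 km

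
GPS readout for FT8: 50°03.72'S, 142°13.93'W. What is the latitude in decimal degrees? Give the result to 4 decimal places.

50° + 3.72′/60 = 50 + 0.06200 = 50.0620°

50.0620°S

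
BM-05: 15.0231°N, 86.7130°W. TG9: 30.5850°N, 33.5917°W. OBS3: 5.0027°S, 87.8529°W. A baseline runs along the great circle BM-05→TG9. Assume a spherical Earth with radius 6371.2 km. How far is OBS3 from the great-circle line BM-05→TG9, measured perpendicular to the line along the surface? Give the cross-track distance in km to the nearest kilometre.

1906 km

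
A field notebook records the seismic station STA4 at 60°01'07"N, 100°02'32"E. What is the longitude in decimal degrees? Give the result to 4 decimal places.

100° + 2′/60 + 32″/3600 = 100 + 0.03333 + 0.00889 = 100.0422°

100.0422°E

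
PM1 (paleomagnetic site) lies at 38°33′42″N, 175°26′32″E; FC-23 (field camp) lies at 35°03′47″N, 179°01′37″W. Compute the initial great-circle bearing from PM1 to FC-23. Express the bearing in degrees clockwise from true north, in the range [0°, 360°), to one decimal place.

126.6°

PM1: φ = +38.56167°, λ = +175.44222°
FC-23: φ = +35.06306°, λ = -179.02694°
Δλ = 5.5308°
y = sin Δλ · cos φ₂ = 0.078890
x = cos φ₁ sin φ₂ − sin φ₁ cos φ₂ cos Δλ = -0.058649
θ = atan2(y, x) = 126.6281° → 126.6281° (mod 360°)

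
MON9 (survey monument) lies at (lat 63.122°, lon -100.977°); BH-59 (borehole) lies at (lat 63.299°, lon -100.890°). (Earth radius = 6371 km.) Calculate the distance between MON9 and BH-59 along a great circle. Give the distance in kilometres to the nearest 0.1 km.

20.2 km

Δφ = 0.1770°,  Δλ = 0.0870°
a = sin²(Δφ/2) + cos φ₁ cos φ₂ sin²(Δλ/2) = 0.000003
c = 2·arcsin(√a) = 0.003164 rad = 0.1813°
d = R·c = 6371 × 0.003164 = 20.2 km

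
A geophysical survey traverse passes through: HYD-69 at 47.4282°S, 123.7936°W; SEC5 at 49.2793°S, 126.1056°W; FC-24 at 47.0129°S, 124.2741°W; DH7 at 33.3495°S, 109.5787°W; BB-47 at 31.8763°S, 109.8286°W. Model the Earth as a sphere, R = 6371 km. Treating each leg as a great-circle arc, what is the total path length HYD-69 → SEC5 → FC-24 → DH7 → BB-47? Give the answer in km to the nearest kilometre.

2679 km

HYD-69→SEC5: c = 0.041982 rad, d = 267.47 km
SEC5→FC-24: c = 0.044937 rad, d = 286.29 km
FC-24→DH7: c = 0.307580 rad, d = 1959.59 km
DH7→BB-47: c = 0.025973 rad, d = 165.48 km
Total = 267.47 + 286.29 + 1959.59 + 165.48 = 2678.83 km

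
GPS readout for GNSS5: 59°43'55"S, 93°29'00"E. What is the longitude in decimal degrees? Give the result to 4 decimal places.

93° + 29′/60 + 0″/3600 = 93 + 0.48333 + 0.00000 = 93.4833°

93.4833°E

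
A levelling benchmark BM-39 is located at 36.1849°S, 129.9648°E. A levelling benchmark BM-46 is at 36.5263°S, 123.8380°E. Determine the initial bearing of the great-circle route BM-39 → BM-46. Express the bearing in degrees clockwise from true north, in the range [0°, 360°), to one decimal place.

264.2°

Δλ = -6.1268°
y = sin Δλ · cos φ₂ = -0.085766
x = cos φ₁ sin φ₂ − sin φ₁ cos φ₂ cos Δλ = -0.008668
θ = atan2(y, x) = -95.7713° → 264.2287° (mod 360°)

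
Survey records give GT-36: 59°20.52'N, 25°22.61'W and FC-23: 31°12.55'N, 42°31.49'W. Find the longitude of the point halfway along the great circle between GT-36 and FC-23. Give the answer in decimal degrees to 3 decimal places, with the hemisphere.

GT-36: φ = +59.34200°, λ = -25.37683°
FC-23: φ = +31.20917°, λ = -42.52483°
Bx = cos φ₂ cos Δλ = 0.817261,  By = cos φ₂ sin Δλ = -0.252172
φₘ = atan2(sin φ₁ + sin φ₂, √((cos φ₁ + Bx)² + By²)) = 45.57669°
λₘ = λ₁ + atan2(By, cos φ₁ + Bx) = -36.13518°

36.135°W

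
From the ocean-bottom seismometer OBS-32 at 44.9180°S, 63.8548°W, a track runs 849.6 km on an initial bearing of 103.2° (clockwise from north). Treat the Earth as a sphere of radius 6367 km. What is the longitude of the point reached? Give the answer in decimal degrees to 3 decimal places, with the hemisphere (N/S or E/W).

53.076°W

δ = d/R = 849.6/6367 = 0.133438 rad
φ₂ = arcsin(sin φ₁ cos δ + cos φ₁ sin δ cos θ)
   = arcsin(-0.70609·0.99111 + 0.70812·0.13304·-0.22835) = -46.16440°
λ₂ = λ₁ + atan2(sin θ sin δ cos φ₁, cos δ − sin φ₁ sin φ₂) = -53.07597°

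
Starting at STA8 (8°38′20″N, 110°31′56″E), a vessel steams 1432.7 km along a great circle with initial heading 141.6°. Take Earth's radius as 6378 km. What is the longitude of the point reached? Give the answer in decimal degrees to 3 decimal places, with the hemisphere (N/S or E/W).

STA8: φ = +8.63889°, λ = +110.53222°
δ = d/R = 1432.7/6378 = 0.224632 rad
φ₂ = arcsin(sin φ₁ cos δ + cos φ₁ sin δ cos θ)
   = arcsin(0.15021·0.97488 + 0.98865·0.22275·-0.78369) = -1.49859°
λ₂ = λ₁ + atan2(sin θ sin δ cos φ₁, cos δ − sin φ₁ sin φ₂) = 118.48786°

118.488°E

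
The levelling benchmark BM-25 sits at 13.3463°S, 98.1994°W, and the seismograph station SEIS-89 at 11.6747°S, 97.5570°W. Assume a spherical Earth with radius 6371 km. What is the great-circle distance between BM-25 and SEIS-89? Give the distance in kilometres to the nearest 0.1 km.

198.5 km

Δφ = 1.6716°,  Δλ = 0.6424°
a = sin²(Δφ/2) + cos φ₁ cos φ₂ sin²(Δλ/2) = 0.000243
c = 2·arcsin(√a) = 0.031160 rad = 1.7854°
d = R·c = 6371 × 0.031160 = 198.5 km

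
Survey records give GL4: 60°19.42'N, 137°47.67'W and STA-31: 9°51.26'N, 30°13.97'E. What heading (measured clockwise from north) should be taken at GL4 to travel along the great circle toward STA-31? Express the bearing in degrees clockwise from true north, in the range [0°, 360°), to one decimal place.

12.5°

GL4: φ = +60.32367°, λ = -137.79450°
STA-31: φ = +9.85433°, λ = +30.23283°
Δλ = 168.0273°
y = sin Δλ · cos φ₂ = 0.204384
x = cos φ₁ sin φ₂ − sin φ₁ cos φ₂ cos Δλ = 0.922129
θ = atan2(y, x) = 12.4972° → 12.4972° (mod 360°)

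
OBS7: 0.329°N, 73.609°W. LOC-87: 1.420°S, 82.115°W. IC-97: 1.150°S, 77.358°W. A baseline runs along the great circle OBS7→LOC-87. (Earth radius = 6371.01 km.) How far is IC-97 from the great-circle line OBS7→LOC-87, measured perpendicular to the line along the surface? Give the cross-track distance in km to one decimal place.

77.0 km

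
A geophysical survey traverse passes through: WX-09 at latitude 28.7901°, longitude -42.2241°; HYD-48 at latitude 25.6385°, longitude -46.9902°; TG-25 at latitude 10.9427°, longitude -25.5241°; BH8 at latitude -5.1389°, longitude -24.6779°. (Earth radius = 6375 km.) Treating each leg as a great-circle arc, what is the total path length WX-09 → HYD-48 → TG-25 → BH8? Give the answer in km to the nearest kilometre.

WX-09→HYD-48: c = 0.092168 rad, d = 587.57 km
HYD-48→TG-25: c = 0.437326 rad, d = 2787.95 km
TG-25→BH8: c = 0.281062 rad, d = 1791.77 km
Total = 587.57 + 2787.95 + 1791.77 = 5167.29 km

5167 km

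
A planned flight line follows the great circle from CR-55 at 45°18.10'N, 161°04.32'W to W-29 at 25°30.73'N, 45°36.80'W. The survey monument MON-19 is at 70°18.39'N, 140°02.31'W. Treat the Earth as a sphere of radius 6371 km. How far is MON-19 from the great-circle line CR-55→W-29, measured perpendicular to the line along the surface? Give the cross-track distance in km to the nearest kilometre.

CR-55: φ = +45.30167°, λ = -161.07200°
W-29: φ = +25.51217°, λ = -45.61333°
MON-19: φ = +70.30650°, λ = -140.03850°
δ₁₃ = central angle CR-55→MON-19 = 0.472399 rad  (haversine)
θ₁₃ = bearing CR-55→MON-19 = 15.415°,  θ₁₂ = bearing CR-55→W-29 = 54.618°
dₓₜ = R·arcsin(sin δ₁₃ · sin(θ₁₃ − θ₁₂)) = 6371·arcsin(0.45502·sin(-39.203°)) = -1858.591 km
|dₓₜ| = 1858.591 km

1859 km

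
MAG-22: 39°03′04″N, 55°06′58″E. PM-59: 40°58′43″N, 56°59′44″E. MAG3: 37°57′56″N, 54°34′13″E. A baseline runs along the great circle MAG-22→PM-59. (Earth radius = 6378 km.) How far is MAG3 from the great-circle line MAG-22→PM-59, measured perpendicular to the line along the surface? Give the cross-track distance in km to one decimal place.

32.5 km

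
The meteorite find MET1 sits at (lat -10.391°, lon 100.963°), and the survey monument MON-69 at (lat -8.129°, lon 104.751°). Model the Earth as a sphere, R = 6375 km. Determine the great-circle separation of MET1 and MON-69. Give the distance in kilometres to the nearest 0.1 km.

Δφ = 2.2620°,  Δλ = 3.7880°
a = sin²(Δφ/2) + cos φ₁ cos φ₂ sin²(Δλ/2) = 0.001453
c = 2·arcsin(√a) = 0.076261 rad = 4.3694°
d = R·c = 6375 × 0.076261 = 486.2 km

486.2 km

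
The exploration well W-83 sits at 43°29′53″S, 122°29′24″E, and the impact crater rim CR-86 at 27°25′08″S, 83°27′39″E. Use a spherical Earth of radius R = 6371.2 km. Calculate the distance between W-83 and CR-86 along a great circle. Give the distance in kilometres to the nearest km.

3914 km

W-83: φ = -43.49806°, λ = +122.49000°
CR-86: φ = -27.41889°, λ = +83.46083°
Δφ = 16.0792°,  Δλ = -39.0292°
a = sin²(Δφ/2) + cos φ₁ cos φ₂ sin²(Δλ/2) = 0.091412
c = 2·arcsin(√a) = 0.614302 rad = 35.1969°
d = R·c = 6371.2 × 0.614302 = 3913.8 km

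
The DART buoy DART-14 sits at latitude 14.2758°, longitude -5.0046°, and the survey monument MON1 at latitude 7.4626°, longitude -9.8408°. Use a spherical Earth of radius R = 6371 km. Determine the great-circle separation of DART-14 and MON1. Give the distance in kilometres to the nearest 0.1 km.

923.3 km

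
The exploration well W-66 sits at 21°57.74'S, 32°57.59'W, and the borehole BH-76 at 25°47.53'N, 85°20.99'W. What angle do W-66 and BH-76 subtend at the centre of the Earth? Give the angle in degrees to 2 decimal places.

69.70°

W-66: φ = -21.96233°, λ = -32.95983°
BH-76: φ = +25.79217°, λ = -85.34983°
Δφ = 47.7545°,  Δλ = -52.3900°
a = sin²(Δφ/2) + cos φ₁ cos φ₂ sin²(Δλ/2) = 0.326560
c = 2·arcsin(√a) = 1.216553 rad = 69.7034°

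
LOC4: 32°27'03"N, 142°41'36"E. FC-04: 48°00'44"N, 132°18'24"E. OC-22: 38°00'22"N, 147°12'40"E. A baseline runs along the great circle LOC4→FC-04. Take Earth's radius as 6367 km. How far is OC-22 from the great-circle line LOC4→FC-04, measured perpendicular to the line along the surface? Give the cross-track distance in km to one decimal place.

614.2 km

LOC4: φ = +32.45083°, λ = +142.69333°
FC-04: φ = +48.01222°, λ = +132.30667°
OC-22: φ = +38.00611°, λ = +147.21111°
δ₁₃ = central angle LOC4→OC-22 = 0.116364 rad  (haversine)
θ₁₃ = bearing LOC4→OC-22 = 32.315°,  θ₁₂ = bearing LOC4→FC-04 = 336.254°
dₓₜ = R·arcsin(sin δ₁₃ · sin(θ₁₃ − θ₁₂)) = 6367·arcsin(0.11610·sin(-303.938°)) = 614.236 km
|dₓₜ| = 614.236 km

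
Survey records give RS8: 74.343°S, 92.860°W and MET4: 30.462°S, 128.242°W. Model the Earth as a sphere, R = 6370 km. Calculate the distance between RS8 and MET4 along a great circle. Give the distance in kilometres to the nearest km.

5262 km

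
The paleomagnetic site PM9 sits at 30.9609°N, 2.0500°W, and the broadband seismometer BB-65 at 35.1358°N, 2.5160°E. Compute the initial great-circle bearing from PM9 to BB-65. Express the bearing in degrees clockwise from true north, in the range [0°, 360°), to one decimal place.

41.3°

Δλ = 4.5660°
y = sin Δλ · cos φ₂ = 0.065102
x = cos φ₁ sin φ₂ − sin φ₁ cos φ₂ cos Δλ = 0.074137
θ = atan2(y, x) = 41.2876° → 41.2876° (mod 360°)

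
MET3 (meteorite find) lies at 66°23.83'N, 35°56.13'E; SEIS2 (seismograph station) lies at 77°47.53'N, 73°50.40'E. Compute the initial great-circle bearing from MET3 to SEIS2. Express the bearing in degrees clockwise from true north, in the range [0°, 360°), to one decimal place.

28.6°

MET3: φ = +66.39717°, λ = +35.93550°
SEIS2: φ = +77.79217°, λ = +73.84000°
Δλ = 37.9045°
y = sin Δλ · cos φ₂ = 0.129909
x = cos φ₁ sin φ₂ − sin φ₁ cos φ₂ cos Δλ = 0.238450
θ = atan2(y, x) = 28.5818° → 28.5818° (mod 360°)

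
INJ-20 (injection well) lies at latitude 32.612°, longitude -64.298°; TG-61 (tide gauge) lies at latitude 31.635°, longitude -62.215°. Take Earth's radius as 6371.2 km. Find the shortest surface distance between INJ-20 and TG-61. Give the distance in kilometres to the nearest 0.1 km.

224.2 km

Δφ = -0.9770°,  Δλ = 2.0830°
a = sin²(Δφ/2) + cos φ₁ cos φ₂ sin²(Δλ/2) = 0.000310
c = 2·arcsin(√a) = 0.035195 rad = 2.0165°
d = R·c = 6371.2 × 0.035195 = 224.2 km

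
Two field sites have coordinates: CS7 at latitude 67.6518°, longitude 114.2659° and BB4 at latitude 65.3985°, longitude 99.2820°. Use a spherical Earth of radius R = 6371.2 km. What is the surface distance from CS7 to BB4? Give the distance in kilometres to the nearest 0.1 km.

Δφ = -2.2533°,  Δλ = -14.9839°
a = sin²(Δφ/2) + cos φ₁ cos φ₂ sin²(Δλ/2) = 0.003078
c = 2·arcsin(√a) = 0.111011 rad = 6.3605°
d = R·c = 6371.2 × 0.111011 = 707.3 km

707.3 km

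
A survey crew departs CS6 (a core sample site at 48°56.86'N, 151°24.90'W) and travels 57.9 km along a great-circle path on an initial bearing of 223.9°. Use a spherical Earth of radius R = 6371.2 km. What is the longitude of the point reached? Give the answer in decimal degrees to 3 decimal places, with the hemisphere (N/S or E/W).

151.961°W

CS6: φ = +48.94767°, λ = -151.41500°
δ = d/R = 57.9/6371.2 = 0.009088 rad
φ₂ = arcsin(sin φ₁ cos δ + cos φ₁ sin δ cos θ)
   = arcsin(0.75411·0.99996 + 0.65675·0.00909·-0.72055) = 48.57119°
λ₂ = λ₁ + atan2(sin θ sin δ cos φ₁, cos δ − sin φ₁ sin φ₂) = -151.96065°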